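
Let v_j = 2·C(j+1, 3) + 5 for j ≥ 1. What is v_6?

C(7, 3) = 35, so v_6 = 75.

75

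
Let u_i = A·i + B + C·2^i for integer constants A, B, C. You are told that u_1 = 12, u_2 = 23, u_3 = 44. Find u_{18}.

The three given values yield: A + B + 2C = 12; 2A + B + 4C = 23; 3A + B + 8C = 44.
Subtracting the first from the second: A + 2C = 11.
Subtracting the second from the third: A + 4C = 21.
Solving: C = 5, A = 1, then B = 1.
So u_i = 1·i + 1 + 5·2^i; at i=18 this is 1310739.

1310739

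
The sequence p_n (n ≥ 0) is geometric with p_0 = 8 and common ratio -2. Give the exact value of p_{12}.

p_n = 8·(-2)^(n-0).
p_{12} = 8·(-2)^12 = 32768.

32768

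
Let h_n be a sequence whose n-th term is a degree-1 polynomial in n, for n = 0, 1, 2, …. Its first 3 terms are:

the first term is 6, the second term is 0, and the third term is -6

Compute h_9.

1st diffs: -6, -6 (constant).
So h_n = -6n + 6.
Evaluating at n = 9 gives h_9 = -48.

-48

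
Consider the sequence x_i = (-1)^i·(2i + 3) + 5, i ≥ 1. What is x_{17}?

-32

(-1)^17 = -1; 2i + 3 at i=17 is 37; so x_{17} = -32.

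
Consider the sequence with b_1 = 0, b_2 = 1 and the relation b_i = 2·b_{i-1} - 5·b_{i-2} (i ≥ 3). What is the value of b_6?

b_3 = 2;  b_4 = -1;  b_5 = -12;  b_6 = -19.

-19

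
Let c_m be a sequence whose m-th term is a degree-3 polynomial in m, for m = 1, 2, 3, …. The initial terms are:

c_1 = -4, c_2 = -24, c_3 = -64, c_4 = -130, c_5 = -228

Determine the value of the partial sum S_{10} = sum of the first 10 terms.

-4600

1st diffs: -20, -40, -66, -98.
2nd diffs: -20, -26, -32.
3rd diffs: -6, -6 (constant).
Newton forward-difference form: c_m = -4 + (-20)·C(m-1,1) + (-20)·C(m-1,2) + (-6)·C(m-1,3).
Continuing: …, -364, -544, -774, -1060, …, c_{10} = -1408.
Summing m = 1..10 (10 terms) gives -4600.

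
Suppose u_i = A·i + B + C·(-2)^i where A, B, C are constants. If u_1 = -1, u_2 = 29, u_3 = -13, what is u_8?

1073

Plug in i = 1, 2, 3: A + B - 2C = -1; 2A + B + 4C = 29; 3A + B - 8C = -13.
Subtracting the first from the second: A + 6C = 30.
Subtracting the second from the third: A - 12C = -42.
Solving: C = 4, A = 6, then B = 1.
Hence u_8 = 6·8 + 1 + 4·256 = 1073.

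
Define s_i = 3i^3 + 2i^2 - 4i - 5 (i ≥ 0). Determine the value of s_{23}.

37462

s_{23} = 3·23^3 + 2·23^2 - 4·23 - 5 = 37462.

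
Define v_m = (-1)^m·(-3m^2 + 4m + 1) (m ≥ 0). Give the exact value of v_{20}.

(-1)^20 = 1; -3m^2 + 4m + 1 at m=20 is -1119; so v_{20} = -1119.

-1119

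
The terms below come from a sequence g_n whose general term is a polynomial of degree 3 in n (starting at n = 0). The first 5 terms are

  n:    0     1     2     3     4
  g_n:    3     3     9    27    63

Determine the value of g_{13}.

2187

1st diffs: 0, 6, 18, 36.
2nd diffs: 6, 12, 18.
3rd diffs: 6, 6 (constant).
Newton forward-difference form: g_n = 3 + 6·C(n,2) + 6·C(n,3).
At n = 13: n = 13, so g_{13} = 3 + 468 + 1716 = 2187.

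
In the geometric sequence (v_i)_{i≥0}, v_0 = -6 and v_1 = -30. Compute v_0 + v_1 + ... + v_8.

Common ratio r = 5.
v_i = (-6)·5^(i-0).
S = (-6)·(5^9 - 1)/(5 - 1) = (-6)·(1953125 - 1)/(4) = -2929686.

-2929686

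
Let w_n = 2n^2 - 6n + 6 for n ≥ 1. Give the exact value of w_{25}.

w_{25} = 2·25^2 - 6·25 + 6 = 1106.

1106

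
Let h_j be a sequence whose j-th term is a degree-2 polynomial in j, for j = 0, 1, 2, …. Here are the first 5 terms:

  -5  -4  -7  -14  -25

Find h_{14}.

1st diffs: 1, -3, -7, -11.
2nd diffs: -4, -4, -4 (constant).
So h_j = -2j^2 + 3j - 5.
Evaluating at j = 14 gives h_{14} = -355.

-355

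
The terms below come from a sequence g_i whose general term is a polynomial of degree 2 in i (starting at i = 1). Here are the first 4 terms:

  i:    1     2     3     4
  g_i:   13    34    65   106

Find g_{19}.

1921

1st diffs: 21, 31, 41.
2nd diffs: 10, 10 (constant).
So g_i = 5i^2 + 6i + 2.
Evaluating at i = 19 gives g_{19} = 1921.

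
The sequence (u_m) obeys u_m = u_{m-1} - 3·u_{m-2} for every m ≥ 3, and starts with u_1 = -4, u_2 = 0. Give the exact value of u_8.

Compute successive terms:
u_3 = 12; u_4 = 12; u_5 = -24; u_6 = -60; u_7 = 12; u_8 = 192.

192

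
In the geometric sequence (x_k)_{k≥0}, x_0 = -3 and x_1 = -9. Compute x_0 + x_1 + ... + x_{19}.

-5230176600

Common ratio r = 3.
x_k = (-3)·3^(k-0).
S = (-3)·(3^20 - 1)/(3 - 1) = (-3)·(3486784401 - 1)/(2) = -5230176600.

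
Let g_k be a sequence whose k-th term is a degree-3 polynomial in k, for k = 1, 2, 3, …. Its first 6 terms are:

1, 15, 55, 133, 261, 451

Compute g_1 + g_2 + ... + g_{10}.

1st diffs: 14, 40, 78, 128, 190.
2nd diffs: 26, 38, 50, 62.
3rd diffs: 12, 12, 12 (constant).
Newton forward-difference form: g_k = 1 + 14·C(k-1,1) + 26·C(k-1,2) + 12·C(k-1,3).
Continuing: 715, 1065, 1513, 2071.
Summing k = 1..10 (10 terms) gives 6280.

6280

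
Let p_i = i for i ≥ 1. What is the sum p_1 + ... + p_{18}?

171

Over i = 1..18: Σi = 171.
Total = (1)·171 = 171.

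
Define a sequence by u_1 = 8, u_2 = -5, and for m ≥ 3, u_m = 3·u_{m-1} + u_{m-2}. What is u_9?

Iterate the recurrence:
u_3 = -7  u_4 = -26  u_5 = -85  u_6 = -281  u_7 = -928  u_8 = -3065  u_9 = -10123.

-10123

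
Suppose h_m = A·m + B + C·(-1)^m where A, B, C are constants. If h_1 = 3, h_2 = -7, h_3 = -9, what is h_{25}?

-141

Plug in m = 1, 2, 3: A + B - C = 3; 2A + B + C = -7; 3A + B - C = -9.
Subtracting the first from the second: A + 2C = -10.
Subtracting the second from the third: A - 2C = -2.
Solving: C = -2, A = -6, then B = 7.
So h_m = -6·m + 7 + (-2)·(-1)^m; at m=25 this is -141.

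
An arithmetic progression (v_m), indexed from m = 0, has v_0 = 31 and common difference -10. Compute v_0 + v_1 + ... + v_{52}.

v_m = 31 + (m - 0)·(-10).
v_{52} = -489; S = 53·(31 + (-489))/2 = -12137.

-12137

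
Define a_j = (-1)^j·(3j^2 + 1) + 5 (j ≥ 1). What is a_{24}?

1734

(-1)^24 = 1; 3j^2 + 1 at j=24 is 1729; so a_{24} = 1734.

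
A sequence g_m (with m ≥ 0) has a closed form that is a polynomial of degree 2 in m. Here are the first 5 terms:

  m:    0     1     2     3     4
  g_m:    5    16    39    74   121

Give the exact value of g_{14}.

1st diffs: 11, 23, 35, 47.
2nd diffs: 12, 12, 12 (constant).
Newton forward-difference form: g_m = 5 + 11·C(m,1) + 12·C(m,2).
At m = 14: m = 14, so g_{14} = 5 + 154 + 1092 = 1251.

1251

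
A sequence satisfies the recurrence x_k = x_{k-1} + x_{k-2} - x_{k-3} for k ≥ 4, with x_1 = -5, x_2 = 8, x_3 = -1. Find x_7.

7

Iterate the recurrence:
x_4 = 12  x_5 = 3  x_6 = 16  x_7 = 7.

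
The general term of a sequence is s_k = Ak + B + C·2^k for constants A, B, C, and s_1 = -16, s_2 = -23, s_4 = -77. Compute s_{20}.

-5242829

At k = 1, 2, 4: A + B + 2C = -16; 2A + B + 4C = -23; 4A + B + 16C = -77.
Subtracting the first from the second: A + 2C = -7.
Subtracting the second from the third: 2A + 12C = -54.
Solving: C = -5, A = 3, then B = -9.
Therefore s_{20} = 60 + (-9) + (-5)·1048576 = -5242829.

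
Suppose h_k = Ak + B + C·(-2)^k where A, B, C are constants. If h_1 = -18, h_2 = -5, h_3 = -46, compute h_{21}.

-6291568

At k = 1, 2, 3: A + B - 2C = -18; 2A + B + 4C = -5; 3A + B - 8C = -46.
Subtracting the first from the second: A + 6C = 13.
Subtracting the second from the third: A - 12C = -41.
Solving: C = 3, A = -5, then B = -7.
Hence h_{21} = -5·21 + (-7) + 3·(-2097152) = -6291568.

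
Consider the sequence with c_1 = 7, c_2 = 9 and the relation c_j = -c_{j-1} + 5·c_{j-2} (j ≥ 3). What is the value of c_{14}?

Compute successive terms:
c_3 = 26; c_4 = 19; c_5 = 111; …; c_{11} = 24291; c_{12} = -58096; c_{13} = 179551; c_{14} = -470031.

-470031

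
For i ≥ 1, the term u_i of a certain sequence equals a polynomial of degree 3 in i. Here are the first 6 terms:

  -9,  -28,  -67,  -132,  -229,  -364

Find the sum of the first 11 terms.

-6424

1st diffs: -19, -39, -65, -97, -135.
2nd diffs: -20, -26, -32, -38.
3rd diffs: -6, -6, -6 (constant).
Newton forward-difference form: u_i = -9 + (-19)·C(i-1,1) + (-20)·C(i-1,2) + (-6)·C(i-1,3).
Continuing: …, -543, -772, -1057, -1404, …, u_{11} = -1819.
Summing i = 1..11 (11 terms) gives -6424.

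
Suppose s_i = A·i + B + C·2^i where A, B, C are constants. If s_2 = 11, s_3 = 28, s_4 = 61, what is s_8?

1025

Plug in i = 2, 3, 4: 2A + B + 4C = 11; 3A + B + 8C = 28; 4A + B + 16C = 61.
Subtracting the first from the second: A + 4C = 17.
Subtracting the second from the third: A + 8C = 33.
Solving: C = 4, A = 1, then B = -7.
So s_i = 1·i + (-7) + 4·2^i; at i=8 this is 1025.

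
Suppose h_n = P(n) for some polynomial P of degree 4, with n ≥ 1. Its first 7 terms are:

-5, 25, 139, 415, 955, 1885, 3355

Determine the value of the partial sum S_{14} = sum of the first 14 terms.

159362

1st diffs: 30, 114, 276, 540, 930, 1470.
2nd diffs: 84, 162, 264, 390, 540.
3rd diffs: 78, 102, 126, 150.
4th diffs: 24, 24, 24 (constant).
Newton forward-difference form: h_n = -5 + 30·C(n-1,1) + 84·C(n-1,2) + 78·C(n-1,3) + 24·C(n-1,4).
Continuing: …, 5539, 8635, 12865, 18475, …, h_{14} = 46405.
Summing n = 1..14 (14 terms) gives 159362.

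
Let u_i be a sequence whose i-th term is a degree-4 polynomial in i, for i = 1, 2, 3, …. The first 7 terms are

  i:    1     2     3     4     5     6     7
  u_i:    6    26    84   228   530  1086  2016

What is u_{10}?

8610

1st diffs: 20, 58, 144, 302, 556, 930.
2nd diffs: 38, 86, 158, 254, 374.
3rd diffs: 48, 72, 96, 120.
4th diffs: 24, 24, 24 (constant).
Newton forward-difference form: u_i = 6 + 20·C(i-1,1) + 38·C(i-1,2) + 48·C(i-1,3) + 24·C(i-1,4).
At i = 10: i-1 = 9, so u_{10} = 6 + 180 + 1368 + 4032 + 3024 = 8610.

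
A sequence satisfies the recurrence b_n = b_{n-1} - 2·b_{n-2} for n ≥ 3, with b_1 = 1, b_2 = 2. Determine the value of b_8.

Applying the relation repeatedly:
b_3 = 0;  b_4 = -4;  b_5 = -4;  b_6 = 4;  b_7 = 12;  b_8 = 4.

4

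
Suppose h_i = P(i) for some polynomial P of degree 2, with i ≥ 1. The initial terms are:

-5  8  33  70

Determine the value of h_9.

435

1st diffs: 13, 25, 37.
2nd diffs: 12, 12 (constant).
So h_i = 6i^2 - 5i - 6.
Evaluating at i = 9 gives h_9 = 435.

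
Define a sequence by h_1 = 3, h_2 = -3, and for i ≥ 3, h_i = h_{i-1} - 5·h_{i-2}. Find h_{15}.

h_3 = -18, h_4 = -3, h_5 = 87, …, h_{12} = -24258, h_{13} = -28893, h_{14} = 92397, h_{15} = 236862.

236862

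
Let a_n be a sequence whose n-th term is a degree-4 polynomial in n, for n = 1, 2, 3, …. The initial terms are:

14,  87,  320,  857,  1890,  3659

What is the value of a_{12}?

49217

1st diffs: 73, 233, 537, 1033, 1769.
2nd diffs: 160, 304, 496, 736.
3rd diffs: 144, 192, 240.
4th diffs: 48, 48 (constant).
Newton forward-difference form: a_n = 14 + 73·C(n-1,1) + 160·C(n-1,2) + 144·C(n-1,3) + 48·C(n-1,4).
At n = 12: n-1 = 11, so a_{12} = 14 + 803 + 8800 + 23760 + 15840 = 49217.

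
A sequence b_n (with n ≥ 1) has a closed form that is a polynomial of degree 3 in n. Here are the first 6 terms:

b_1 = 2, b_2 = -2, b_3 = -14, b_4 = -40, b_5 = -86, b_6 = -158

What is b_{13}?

-1894

1st diffs: -4, -12, -26, -46, -72.
2nd diffs: -8, -14, -20, -26.
3rd diffs: -6, -6, -6 (constant).
Newton forward-difference form: b_n = 2 + (-4)·C(n-1,1) + (-8)·C(n-1,2) + (-6)·C(n-1,3).
At n = 13: n-1 = 12, so b_{13} = 2 - 48 - 528 - 1320 = -1894.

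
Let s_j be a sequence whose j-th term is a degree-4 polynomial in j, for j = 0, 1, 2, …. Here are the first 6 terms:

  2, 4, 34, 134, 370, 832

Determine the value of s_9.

7580

1st diffs: 2, 30, 100, 236, 462.
2nd diffs: 28, 70, 136, 226.
3rd diffs: 42, 66, 90.
4th diffs: 24, 24 (constant).
Newton forward-difference form: s_j = 2 + 2·C(j,1) + 28·C(j,2) + 42·C(j,3) + 24·C(j,4).
At j = 9: j = 9, so s_9 = 2 + 18 + 1008 + 3528 + 3024 = 7580.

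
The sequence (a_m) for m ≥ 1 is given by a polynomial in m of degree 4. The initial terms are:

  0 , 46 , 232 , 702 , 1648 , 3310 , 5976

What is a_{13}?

65232

1st diffs: 46, 186, 470, 946, 1662, 2666.
2nd diffs: 140, 284, 476, 716, 1004.
3rd diffs: 144, 192, 240, 288.
4th diffs: 48, 48, 48 (constant).
So a_m = 2m^4 + 4m^3 - 4m^2 - 2.
Evaluating at m = 13 gives a_{13} = 65232.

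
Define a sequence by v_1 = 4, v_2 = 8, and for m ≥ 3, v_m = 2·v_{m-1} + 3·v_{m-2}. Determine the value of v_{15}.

Applying the relation repeatedly:
v_3 = 28; v_4 = 80; v_5 = 244; …; v_{12} = 531440; v_{13} = 1594324; v_{14} = 4782968; v_{15} = 14348908.
(Characteristic roots are 3 and -1.)

14348908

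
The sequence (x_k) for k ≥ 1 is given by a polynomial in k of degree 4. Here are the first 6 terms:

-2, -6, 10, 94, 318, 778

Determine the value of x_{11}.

11658

1st diffs: -4, 16, 84, 224, 460.
2nd diffs: 20, 68, 140, 236.
3rd diffs: 48, 72, 96.
4th diffs: 24, 24 (constant).
So x_k = k^4 - 2k^3 - 3k^2 + 4k - 2.
Evaluating at k = 11 gives x_{11} = 11658.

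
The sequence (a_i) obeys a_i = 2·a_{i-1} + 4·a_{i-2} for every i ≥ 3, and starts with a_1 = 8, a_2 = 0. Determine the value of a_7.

Applying the relation repeatedly:
a_3 = 32, a_4 = 64, a_5 = 256, a_6 = 768, a_7 = 2560.

2560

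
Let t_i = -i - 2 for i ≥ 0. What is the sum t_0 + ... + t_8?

Over i = 0..8: Σi = 36.
Total = (-1)·36 + (-2)·9 = -54.

-54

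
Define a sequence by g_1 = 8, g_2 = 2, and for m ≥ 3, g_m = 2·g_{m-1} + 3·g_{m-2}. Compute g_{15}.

Applying the relation repeatedly:
g_3 = 28, g_4 = 62, g_5 = 208, …, g_{12} = 442862, g_{13} = 1328608, g_{14} = 3985802, g_{15} = 11957428.
(Characteristic roots are 3 and -1.)

11957428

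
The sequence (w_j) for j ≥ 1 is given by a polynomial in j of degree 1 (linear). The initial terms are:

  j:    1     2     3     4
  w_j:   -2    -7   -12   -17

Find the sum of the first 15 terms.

1st diffs: -5, -5, -5 (constant).
So w_j = -5j + 3.
Continuing: …, -22, -27, -32, -37, …, w_{15} = -72.
Summing j = 1..15 (15 terms) gives -555.

-555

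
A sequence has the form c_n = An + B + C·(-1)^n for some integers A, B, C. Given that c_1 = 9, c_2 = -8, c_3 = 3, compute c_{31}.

Plug in n = 1, 2, 3: A + B - C = 9; 2A + B + C = -8; 3A + B - C = 3.
Subtracting the first from the second: A + 2C = -17.
Subtracting the second from the third: A - 2C = 11.
Solving: C = -7, A = -3, then B = 5.
Hence c_{31} = -3·31 + 5 + (-7)·(-1) = -81.

-81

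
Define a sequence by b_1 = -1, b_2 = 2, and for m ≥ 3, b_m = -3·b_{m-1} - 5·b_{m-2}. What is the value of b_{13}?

Step forward from the initial values:
b_3 = -1;  b_4 = -7;  b_5 = 26;  …;  b_{10} = 857;  b_{11} = 674;  b_{12} = -6307;  b_{13} = 15551.

15551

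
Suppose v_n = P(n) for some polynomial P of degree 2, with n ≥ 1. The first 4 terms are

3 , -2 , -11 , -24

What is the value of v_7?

-87

1st diffs: -5, -9, -13.
2nd diffs: -4, -4 (constant).
Newton forward-difference form: v_n = 3 + (-5)·C(n-1,1) + (-4)·C(n-1,2).
At n = 7: n-1 = 6, so v_7 = 3 - 30 - 60 = -87.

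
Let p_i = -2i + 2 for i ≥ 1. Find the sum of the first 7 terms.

Over i = 1..7: Σi = 28.
Total = (-2)·28 + (2)·7 = -42.

-42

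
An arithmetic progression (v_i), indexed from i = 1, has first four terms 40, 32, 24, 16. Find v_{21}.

Common difference d = -8.
v_i = 40 + (i - 1)·(-8).
v_{21} = 40 + 20·(-8) = -120.

-120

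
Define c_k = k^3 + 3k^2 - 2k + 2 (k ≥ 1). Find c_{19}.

c_{19} = 1·19^3 + 3·19^2 - 2·19 + 2 = 7906.

7906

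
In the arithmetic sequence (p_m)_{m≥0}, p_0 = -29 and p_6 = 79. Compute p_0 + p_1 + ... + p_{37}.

Common difference d = (79 - (-29)) / (6 - 0) = 18.
p_m = -29 + (m - 0)·18.
p_{37} = 637; S = 38·(-29 + 637)/2 = 11552.

11552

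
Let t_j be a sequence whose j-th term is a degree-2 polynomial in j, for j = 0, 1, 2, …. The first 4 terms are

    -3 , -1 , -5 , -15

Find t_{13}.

1st diffs: 2, -4, -10.
2nd diffs: -6, -6 (constant).
Newton forward-difference form: t_j = -3 + 2·C(j,1) + (-6)·C(j,2).
At j = 13: j = 13, so t_{13} = -3 + 26 - 468 = -445.

-445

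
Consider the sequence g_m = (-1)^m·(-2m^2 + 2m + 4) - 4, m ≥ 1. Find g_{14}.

(-1)^14 = 1; -2m^2 + 2m + 4 at m=14 is -360; so g_{14} = -364.

-364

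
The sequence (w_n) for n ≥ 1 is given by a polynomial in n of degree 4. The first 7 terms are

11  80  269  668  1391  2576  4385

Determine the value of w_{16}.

87356

1st diffs: 69, 189, 399, 723, 1185, 1809.
2nd diffs: 120, 210, 324, 462, 624.
3rd diffs: 90, 114, 138, 162.
4th diffs: 24, 24, 24 (constant).
Newton forward-difference form: w_n = 11 + 69·C(n-1,1) + 120·C(n-1,2) + 90·C(n-1,3) + 24·C(n-1,4).
At n = 16: n-1 = 15, so w_{16} = 11 + 1035 + 12600 + 40950 + 32760 = 87356.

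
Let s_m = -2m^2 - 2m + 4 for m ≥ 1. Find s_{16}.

-540

s_{16} = -2·16^2 - 2·16 + 4 = -540.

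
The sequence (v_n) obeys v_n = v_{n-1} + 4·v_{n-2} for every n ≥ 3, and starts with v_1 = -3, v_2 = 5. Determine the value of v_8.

125

v_3 = -7  v_4 = 13  v_5 = -15  v_6 = 37  v_7 = -23  v_8 = 125.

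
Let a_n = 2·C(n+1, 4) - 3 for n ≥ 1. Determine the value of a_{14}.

C(15, 4) = 1365, so a_{14} = 2727.

2727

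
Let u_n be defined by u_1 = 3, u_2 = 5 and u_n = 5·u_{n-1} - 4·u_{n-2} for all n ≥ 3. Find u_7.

2733

Step forward from the initial values:
u_3 = 13, u_4 = 45, u_5 = 173, u_6 = 685, u_7 = 2733.
(Characteristic roots are 4 and 1.)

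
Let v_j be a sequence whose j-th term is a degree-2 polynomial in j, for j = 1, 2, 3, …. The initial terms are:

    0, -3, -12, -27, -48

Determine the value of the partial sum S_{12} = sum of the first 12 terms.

-1518

1st diffs: -3, -9, -15, -21.
2nd diffs: -6, -6, -6 (constant).
Newton forward-difference form: v_j = (-3)·C(j-1,1) + (-6)·C(j-1,2).
Continuing: …, -75, -108, -147, -192, …, v_{12} = -363.
Summing j = 1..12 (12 terms) gives -1518.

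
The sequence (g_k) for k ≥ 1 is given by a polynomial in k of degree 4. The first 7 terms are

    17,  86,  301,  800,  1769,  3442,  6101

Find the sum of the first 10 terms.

61871

1st diffs: 69, 215, 499, 969, 1673, 2659.
2nd diffs: 146, 284, 470, 704, 986.
3rd diffs: 138, 186, 234, 282.
4th diffs: 48, 48, 48 (constant).
Newton forward-difference form: g_k = 17 + 69·C(k-1,1) + 146·C(k-1,2) + 138·C(k-1,3) + 48·C(k-1,4).
Continuing: 10076, 15745, 23534.
Summing k = 1..10 (10 terms) gives 61871.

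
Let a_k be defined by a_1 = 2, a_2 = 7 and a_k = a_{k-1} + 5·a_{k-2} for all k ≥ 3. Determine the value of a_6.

Iterate the recurrence:
a_3 = 17; a_4 = 52; a_5 = 137; a_6 = 397.

397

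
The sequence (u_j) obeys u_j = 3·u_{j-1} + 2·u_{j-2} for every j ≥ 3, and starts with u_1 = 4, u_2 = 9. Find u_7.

Applying the relation repeatedly:
u_3 = 35; u_4 = 123; u_5 = 439; u_6 = 1563; u_7 = 5567.

5567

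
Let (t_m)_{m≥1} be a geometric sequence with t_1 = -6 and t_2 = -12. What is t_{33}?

-25769803776

Common ratio r = 2.
t_m = (-6)·2^(m-1).
t_{33} = (-6)·2^32 = -25769803776.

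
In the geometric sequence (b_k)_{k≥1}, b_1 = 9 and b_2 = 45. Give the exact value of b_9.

3515625

Common ratio r = 5.
b_k = 9·5^(k-1).
b_9 = 9·5^8 = 3515625.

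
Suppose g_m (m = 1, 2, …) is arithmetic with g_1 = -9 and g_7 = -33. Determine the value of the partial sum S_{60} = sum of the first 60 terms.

-7620

Common difference d = (-33 - (-9)) / (7 - 1) = -4.
g_m = -9 + (m - 1)·(-4).
g_{60} = -245; S = 60·(-9 + (-245))/2 = -7620.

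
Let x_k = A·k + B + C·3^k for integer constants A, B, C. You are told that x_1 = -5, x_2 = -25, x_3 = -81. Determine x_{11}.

-531457

Write the equations: A + B + 3C = -5; 2A + B + 9C = -25; 3A + B + 27C = -81.
Subtracting the first from the second: A + 6C = -20.
Subtracting the second from the third: A + 18C = -56.
Solving: C = -3, A = -2, then B = 6.
So x_k = -2·k + 6 + (-3)·3^k; at k=11 this is -531457.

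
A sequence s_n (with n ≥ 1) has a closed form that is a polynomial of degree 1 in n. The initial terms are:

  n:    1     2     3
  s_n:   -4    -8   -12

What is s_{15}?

1st diffs: -4, -4 (constant).
So s_n = -4n.
Evaluating at n = 15 gives s_{15} = -60.

-60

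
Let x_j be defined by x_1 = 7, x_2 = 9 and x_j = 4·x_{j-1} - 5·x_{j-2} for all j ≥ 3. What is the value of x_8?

x_3 = 1, x_4 = -41, x_5 = -169, x_6 = -471, x_7 = -1039, x_8 = -1801.

-1801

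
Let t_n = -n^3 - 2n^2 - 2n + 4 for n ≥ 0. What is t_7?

t_7 = -1·7^3 - 2·7^2 - 2·7 + 4 = -451.

-451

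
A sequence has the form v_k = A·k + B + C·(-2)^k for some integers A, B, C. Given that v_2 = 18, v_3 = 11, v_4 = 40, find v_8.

300

Plug in k = 2, 3, 4: 2A + B + 4C = 18; 3A + B - 8C = 11; 4A + B + 16C = 40.
Subtracting the first from the second: A - 12C = -7.
Subtracting the second from the third: A + 24C = 29.
Solving: C = 1, A = 5, then B = 4.
Therefore v_8 = 40 + 4 + 1·256 = 300.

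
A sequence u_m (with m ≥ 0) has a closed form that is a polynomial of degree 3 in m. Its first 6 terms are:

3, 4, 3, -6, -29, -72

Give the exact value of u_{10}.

1st diffs: 1, -1, -9, -23, -43.
2nd diffs: -2, -8, -14, -20.
3rd diffs: -6, -6, -6 (constant).
Newton forward-difference form: u_m = 3 + 1·C(m,1) + (-2)·C(m,2) + (-6)·C(m,3).
At m = 10: m = 10, so u_{10} = 3 + 10 - 90 - 720 = -797.

-797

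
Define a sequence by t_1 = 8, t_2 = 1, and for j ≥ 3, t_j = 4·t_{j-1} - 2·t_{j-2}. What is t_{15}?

Compute successive terms:
t_3 = -12, t_4 = -50, t_5 = -176, …, t_{12} = -957728, t_{13} = -3269888, t_{14} = -11164096, t_{15} = -38116608.

-38116608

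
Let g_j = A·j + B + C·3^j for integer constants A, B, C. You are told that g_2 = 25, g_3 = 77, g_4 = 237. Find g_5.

721

Write the equations: 2A + B + 9C = 25; 3A + B + 27C = 77; 4A + B + 81C = 237.
Subtracting the first from the second: A + 18C = 52.
Subtracting the second from the third: A + 54C = 160.
Solving: C = 3, A = -2, then B = 2.
Hence g_5 = -2·5 + 2 + 3·243 = 721.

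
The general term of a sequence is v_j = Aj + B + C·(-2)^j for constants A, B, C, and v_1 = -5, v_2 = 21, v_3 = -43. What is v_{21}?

-10485835

Plug in j = 1, 2, 3: A + B - 2C = -5; 2A + B + 4C = 21; 3A + B - 8C = -43.
Subtracting the first from the second: A + 6C = 26.
Subtracting the second from the third: A - 12C = -64.
Solving: C = 5, A = -4, then B = 9.
Hence v_{21} = -4·21 + 9 + 5·(-2097152) = -10485835.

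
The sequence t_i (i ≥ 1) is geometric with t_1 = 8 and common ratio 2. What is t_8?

t_i = 8·2^(i-1).
t_8 = 8·2^7 = 1024.

1024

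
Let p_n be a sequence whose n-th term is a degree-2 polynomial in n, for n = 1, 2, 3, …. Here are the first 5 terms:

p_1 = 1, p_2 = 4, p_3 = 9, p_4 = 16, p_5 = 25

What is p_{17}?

1st diffs: 3, 5, 7, 9.
2nd diffs: 2, 2, 2 (constant).
Newton forward-difference form: p_n = 1 + 3·C(n-1,1) + 2·C(n-1,2).
At n = 17: n-1 = 16, so p_{17} = 1 + 48 + 240 = 289.

289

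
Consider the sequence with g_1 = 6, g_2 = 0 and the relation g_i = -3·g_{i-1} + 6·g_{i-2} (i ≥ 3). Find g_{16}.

-5847346908

g_3 = 36;  g_4 = -108;  g_5 = 540;  …;  g_{13} = 69957756;  g_{14} = -305873820;  g_{15} = 1337367996;  g_{16} = -5847346908.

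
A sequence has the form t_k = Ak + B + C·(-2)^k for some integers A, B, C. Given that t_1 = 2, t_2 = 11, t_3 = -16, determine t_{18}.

Plug in k = 1, 2, 3: A + B - 2C = 2; 2A + B + 4C = 11; 3A + B - 8C = -16.
Subtracting the first from the second: A + 6C = 9.
Subtracting the second from the third: A - 12C = -27.
Solving: C = 2, A = -3, then B = 9.
Hence t_{18} = -3·18 + 9 + 2·262144 = 524243.

524243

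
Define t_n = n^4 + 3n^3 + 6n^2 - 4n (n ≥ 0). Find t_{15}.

t_{15} = 1·15^4 + 3·15^3 + 6·15^2 - 4·15 = 62040.

62040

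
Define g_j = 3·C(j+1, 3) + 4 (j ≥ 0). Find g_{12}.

862

C(13, 3) = 286, so g_{12} = 862.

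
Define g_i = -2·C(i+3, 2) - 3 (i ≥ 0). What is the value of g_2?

C(5, 2) = 10, so g_2 = -23.

-23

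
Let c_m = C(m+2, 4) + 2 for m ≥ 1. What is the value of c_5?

C(7, 4) = 35, so c_5 = 37.

37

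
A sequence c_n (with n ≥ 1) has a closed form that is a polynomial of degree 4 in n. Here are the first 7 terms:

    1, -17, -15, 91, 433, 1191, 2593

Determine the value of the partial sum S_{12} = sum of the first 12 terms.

1st diffs: -18, 2, 106, 342, 758, 1402.
2nd diffs: 20, 104, 236, 416, 644.
3rd diffs: 84, 132, 180, 228.
4th diffs: 48, 48, 48 (constant).
So c_n = 2n^4 - 6n^3 - 4n^2 + 6n + 3.
Continuing: …, 4915, 8481, 13663, 20881, …, c_{12} = 30603.
Summing n = 1..12 (12 terms) gives 82820.

82820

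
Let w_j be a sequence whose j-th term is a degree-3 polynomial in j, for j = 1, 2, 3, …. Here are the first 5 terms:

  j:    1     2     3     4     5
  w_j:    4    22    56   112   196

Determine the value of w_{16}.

4684

1st diffs: 18, 34, 56, 84.
2nd diffs: 16, 22, 28.
3rd diffs: 6, 6 (constant).
Newton forward-difference form: w_j = 4 + 18·C(j-1,1) + 16·C(j-1,2) + 6·C(j-1,3).
At j = 16: j-1 = 15, so w_{16} = 4 + 270 + 1680 + 2730 = 4684.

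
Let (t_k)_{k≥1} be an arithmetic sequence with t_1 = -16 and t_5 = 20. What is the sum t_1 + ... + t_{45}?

8190

Common difference d = (20 - (-16)) / (5 - 1) = 9.
t_k = -16 + (k - 1)·9.
t_{45} = 380; S = 45·(-16 + 380)/2 = 8190.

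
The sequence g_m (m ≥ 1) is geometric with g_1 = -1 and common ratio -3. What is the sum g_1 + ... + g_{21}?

-2615088301

g_m = (-1)·(-3)^(m-1).
S = (-1)·((-3)^21 - 1)/(-3 - 1) = (-1)·(-10460353203 - 1)/(-4) = -2615088301.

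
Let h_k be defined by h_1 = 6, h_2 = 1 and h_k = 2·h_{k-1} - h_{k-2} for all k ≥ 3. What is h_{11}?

Step forward from the initial values:
h_3 = -4;  h_4 = -9;  h_5 = -14;  h_6 = -19;  h_7 = -24;  h_8 = -29;  h_9 = -34;  h_{10} = -39;  h_{11} = -44.
(Characteristic roots are 1 and 1.)

-44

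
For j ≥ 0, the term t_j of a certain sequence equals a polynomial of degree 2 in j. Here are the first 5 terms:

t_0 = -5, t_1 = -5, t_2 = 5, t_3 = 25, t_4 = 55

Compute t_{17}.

1st diffs: 0, 10, 20, 30.
2nd diffs: 10, 10, 10 (constant).
Newton forward-difference form: t_j = -5 + 10·C(j,2).
At j = 17: j = 17, so t_{17} = -5 + 1360 = 1355.

1355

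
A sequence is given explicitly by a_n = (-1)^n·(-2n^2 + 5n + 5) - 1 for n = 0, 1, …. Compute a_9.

111

(-1)^9 = -1; -2n^2 + 5n + 5 at n=9 is -112; so a_9 = 111.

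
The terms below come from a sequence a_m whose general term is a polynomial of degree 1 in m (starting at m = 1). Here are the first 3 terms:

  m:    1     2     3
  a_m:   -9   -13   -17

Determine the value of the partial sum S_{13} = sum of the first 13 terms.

1st diffs: -4, -4 (constant).
So a_m = -4m - 5.
Continuing: …, -21, -25, -29, -33, …, a_{13} = -57.
Summing m = 1..13 (13 terms) gives -429.

-429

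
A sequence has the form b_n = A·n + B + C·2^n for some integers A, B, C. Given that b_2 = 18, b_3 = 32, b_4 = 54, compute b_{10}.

Write the equations: 2A + B + 4C = 18; 3A + B + 8C = 32; 4A + B + 16C = 54.
Subtracting the first from the second: A + 4C = 14.
Subtracting the second from the third: A + 8C = 22.
Solving: C = 2, A = 6, then B = -2.
Therefore b_{10} = 60 + (-2) + 2·1024 = 2106.

2106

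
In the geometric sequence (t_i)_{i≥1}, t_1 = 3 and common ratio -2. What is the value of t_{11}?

3072

t_i = 3·(-2)^(i-1).
t_{11} = 3·(-2)^10 = 3072.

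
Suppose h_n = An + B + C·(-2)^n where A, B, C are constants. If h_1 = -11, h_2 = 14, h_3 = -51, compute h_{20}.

Plug in n = 1, 2, 3: A + B - 2C = -11; 2A + B + 4C = 14; 3A + B - 8C = -51.
Subtracting the first from the second: A + 6C = 25.
Subtracting the second from the third: A - 12C = -65.
Solving: C = 5, A = -5, then B = 4.
Therefore h_{20} = -100 + 4 + 5·1048576 = 5242784.

5242784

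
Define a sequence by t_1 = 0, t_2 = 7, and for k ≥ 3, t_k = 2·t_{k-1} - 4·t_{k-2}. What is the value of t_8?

448

Iterate the recurrence:
t_3 = 14;  t_4 = 0;  t_5 = -56;  t_6 = -112;  t_7 = 0;  t_8 = 448.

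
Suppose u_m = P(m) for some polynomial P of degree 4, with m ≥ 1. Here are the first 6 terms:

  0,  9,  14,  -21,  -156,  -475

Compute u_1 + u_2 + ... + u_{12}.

-37114

1st diffs: 9, 5, -35, -135, -319.
2nd diffs: -4, -40, -100, -184.
3rd diffs: -36, -60, -84.
4th diffs: -24, -24 (constant).
Newton forward-difference form: u_m = 9·C(m-1,1) + (-4)·C(m-1,2) + (-36)·C(m-1,3) + (-24)·C(m-1,4).
Continuing: …, -1086, -2121, -3736, -6111, …, u_{12} = -13981.
Summing m = 1..12 (12 terms) gives -37114.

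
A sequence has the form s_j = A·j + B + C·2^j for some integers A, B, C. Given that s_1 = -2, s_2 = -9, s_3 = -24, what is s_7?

The three given values yield: A + B + 2C = -2; 2A + B + 4C = -9; 3A + B + 8C = -24.
Subtracting the first from the second: A + 2C = -7.
Subtracting the second from the third: A + 4C = -15.
Solving: C = -4, A = 1, then B = 5.
So s_j = 1·j + 5 + (-4)·2^j; at j=7 this is -500.

-500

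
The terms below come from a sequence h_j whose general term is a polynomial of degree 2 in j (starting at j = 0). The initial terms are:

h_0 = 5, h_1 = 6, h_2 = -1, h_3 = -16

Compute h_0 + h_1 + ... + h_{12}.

1st diffs: 1, -7, -15.
2nd diffs: -8, -8 (constant).
Newton forward-difference form: h_j = 5 + 1·C(j,1) + (-8)·C(j,2).
Continuing: …, -39, -70, -109, -156, …, h_{12} = -511.
Summing j = 0..12 (13 terms) gives -2145.

-2145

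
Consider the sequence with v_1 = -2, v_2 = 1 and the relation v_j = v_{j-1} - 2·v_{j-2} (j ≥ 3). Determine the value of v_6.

-13

v_3 = 5; v_4 = 3; v_5 = -7; v_6 = -13.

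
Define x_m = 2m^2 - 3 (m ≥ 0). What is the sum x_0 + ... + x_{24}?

Over m = 0..24: Σm = 300, Σm² = 4900.
Total = (2)·4900 + (-3)·25 = 9725.

9725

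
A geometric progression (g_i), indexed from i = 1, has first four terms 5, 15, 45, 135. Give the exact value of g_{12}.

885735

Common ratio r = 3.
g_i = 5·3^(i-1).
g_{12} = 5·3^11 = 885735.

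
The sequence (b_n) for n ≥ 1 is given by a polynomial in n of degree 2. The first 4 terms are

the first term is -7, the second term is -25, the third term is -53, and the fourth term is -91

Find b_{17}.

1st diffs: -18, -28, -38.
2nd diffs: -10, -10 (constant).
Newton forward-difference form: b_n = -7 + (-18)·C(n-1,1) + (-10)·C(n-1,2).
At n = 17: n-1 = 16, so b_{17} = -7 - 288 - 1200 = -1495.

-1495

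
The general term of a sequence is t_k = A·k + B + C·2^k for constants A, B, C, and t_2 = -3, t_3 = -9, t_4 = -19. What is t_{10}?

-1039

Write the equations: 2A + B + 4C = -3; 3A + B + 8C = -9; 4A + B + 16C = -19.
Subtracting the first from the second: A + 4C = -6.
Subtracting the second from the third: A + 8C = -10.
Solving: C = -1, A = -2, then B = 5.
Hence t_{10} = -2·10 + 5 + (-1)·1024 = -1039.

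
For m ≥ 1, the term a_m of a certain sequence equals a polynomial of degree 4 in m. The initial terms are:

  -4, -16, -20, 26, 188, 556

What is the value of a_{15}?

1st diffs: -12, -4, 46, 162, 368.
2nd diffs: 8, 50, 116, 206.
3rd diffs: 42, 66, 90.
4th diffs: 24, 24 (constant).
Newton forward-difference form: a_m = -4 + (-12)·C(m-1,1) + 8·C(m-1,2) + 42·C(m-1,3) + 24·C(m-1,4).
At m = 15: m-1 = 14, so a_{15} = -4 - 168 + 728 + 15288 + 24024 = 39868.

39868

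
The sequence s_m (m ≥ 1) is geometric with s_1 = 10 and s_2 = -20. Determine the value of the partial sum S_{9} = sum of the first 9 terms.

1710

Common ratio r = -2.
s_m = 10·(-2)^(m-1).
S = 10·((-2)^9 - 1)/(-2 - 1) = 10·(-512 - 1)/(-3) = 1710.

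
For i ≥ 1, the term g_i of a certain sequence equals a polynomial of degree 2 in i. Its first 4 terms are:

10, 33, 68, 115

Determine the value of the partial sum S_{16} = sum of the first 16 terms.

1st diffs: 23, 35, 47.
2nd diffs: 12, 12 (constant).
Newton forward-difference form: g_i = 10 + 23·C(i-1,1) + 12·C(i-1,2).
Continuing: …, 174, 245, 328, 423, …, g_{16} = 1615.
Summing i = 1..16 (16 terms) gives 9640.

9640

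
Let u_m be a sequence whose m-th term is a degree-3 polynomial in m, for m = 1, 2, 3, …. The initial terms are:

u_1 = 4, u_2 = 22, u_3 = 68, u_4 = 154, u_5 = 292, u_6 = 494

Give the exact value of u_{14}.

5854

1st diffs: 18, 46, 86, 138, 202.
2nd diffs: 28, 40, 52, 64.
3rd diffs: 12, 12, 12 (constant).
Newton forward-difference form: u_m = 4 + 18·C(m-1,1) + 28·C(m-1,2) + 12·C(m-1,3).
At m = 14: m-1 = 13, so u_{14} = 4 + 234 + 2184 + 3432 = 5854.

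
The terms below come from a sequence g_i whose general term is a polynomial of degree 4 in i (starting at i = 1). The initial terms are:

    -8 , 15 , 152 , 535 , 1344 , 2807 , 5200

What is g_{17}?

175320

1st diffs: 23, 137, 383, 809, 1463, 2393.
2nd diffs: 114, 246, 426, 654, 930.
3rd diffs: 132, 180, 228, 276.
4th diffs: 48, 48, 48 (constant).
Newton forward-difference form: g_i = -8 + 23·C(i-1,1) + 114·C(i-1,2) + 132·C(i-1,3) + 48·C(i-1,4).
At i = 17: i-1 = 16, so g_{17} = -8 + 368 + 13680 + 73920 + 87360 = 175320.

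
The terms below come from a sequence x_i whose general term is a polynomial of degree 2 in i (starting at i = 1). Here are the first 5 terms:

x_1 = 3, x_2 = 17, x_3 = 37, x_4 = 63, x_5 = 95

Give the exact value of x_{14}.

1st diffs: 14, 20, 26, 32.
2nd diffs: 6, 6, 6 (constant).
Newton forward-difference form: x_i = 3 + 14·C(i-1,1) + 6·C(i-1,2).
At i = 14: i-1 = 13, so x_{14} = 3 + 182 + 468 = 653.

653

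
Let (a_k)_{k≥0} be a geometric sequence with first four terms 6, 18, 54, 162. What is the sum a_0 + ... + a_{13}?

14348904

Common ratio r = 3.
a_k = 6·3^(k-0).
S = 6·(3^14 - 1)/(3 - 1) = 6·(4782969 - 1)/(2) = 14348904.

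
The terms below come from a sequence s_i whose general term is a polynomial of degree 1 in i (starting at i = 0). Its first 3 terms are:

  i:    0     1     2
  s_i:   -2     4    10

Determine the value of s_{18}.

1st diffs: 6, 6 (constant).
So s_i = 6i - 2.
Evaluating at i = 18 gives s_{18} = 106.

106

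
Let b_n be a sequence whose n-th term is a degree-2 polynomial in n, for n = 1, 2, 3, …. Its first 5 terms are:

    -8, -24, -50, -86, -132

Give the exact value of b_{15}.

1st diffs: -16, -26, -36, -46.
2nd diffs: -10, -10, -10 (constant).
Newton forward-difference form: b_n = -8 + (-16)·C(n-1,1) + (-10)·C(n-1,2).
At n = 15: n-1 = 14, so b_{15} = -8 - 224 - 910 = -1142.

-1142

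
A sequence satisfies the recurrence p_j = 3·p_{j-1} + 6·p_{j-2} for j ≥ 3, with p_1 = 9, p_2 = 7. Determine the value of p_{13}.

p_3 = 75;  p_4 = 267;  p_5 = 1251;  …;  p_{10} = 1966923;  p_{11} = 8600499;  p_{12} = 37603035;  p_{13} = 164412099.

164412099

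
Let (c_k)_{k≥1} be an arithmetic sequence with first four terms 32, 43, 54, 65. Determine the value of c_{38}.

Common difference d = 11.
c_k = 32 + (k - 1)·11.
c_{38} = 32 + 37·11 = 439.

439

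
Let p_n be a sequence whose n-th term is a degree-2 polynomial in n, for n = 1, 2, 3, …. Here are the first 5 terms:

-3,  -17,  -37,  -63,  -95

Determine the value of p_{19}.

1st diffs: -14, -20, -26, -32.
2nd diffs: -6, -6, -6 (constant).
So p_n = -3n^2 - 5n + 5.
Evaluating at n = 19 gives p_{19} = -1173.

-1173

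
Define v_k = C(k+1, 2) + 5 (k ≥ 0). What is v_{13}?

C(14, 2) = 91, so v_{13} = 96.

96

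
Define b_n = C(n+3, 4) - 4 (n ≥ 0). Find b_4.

C(7, 4) = 35, so b_4 = 31.

31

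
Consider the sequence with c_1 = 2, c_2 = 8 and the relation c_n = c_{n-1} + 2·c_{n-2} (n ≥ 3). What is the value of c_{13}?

Applying the relation repeatedly:
c_3 = 12;  c_4 = 28;  c_5 = 52;  …;  c_{10} = 1708;  c_{11} = 3412;  c_{12} = 6828;  c_{13} = 13652.
(Characteristic roots are 2 and -1.)

13652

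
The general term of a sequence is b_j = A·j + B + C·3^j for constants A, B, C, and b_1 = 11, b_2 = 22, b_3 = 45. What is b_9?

19731

Write the equations: A + B + 3C = 11; 2A + B + 9C = 22; 3A + B + 27C = 45.
Subtracting the first from the second: A + 6C = 11.
Subtracting the second from the third: A + 18C = 23.
Solving: C = 1, A = 5, then B = 3.
Therefore b_9 = 45 + 3 + 1·19683 = 19731.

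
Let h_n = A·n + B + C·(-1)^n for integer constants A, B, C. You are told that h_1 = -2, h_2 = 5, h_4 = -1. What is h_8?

Write the equations: A + B - C = -2; 2A + B + C = 5; 4A + B + C = -1.
Subtracting the first from the second: A + 2C = 7.
Subtracting the second from the third: 2A = -6.
Solving: C = 5, A = -3, then B = 6.
Hence h_8 = -3·8 + 6 + 5·1 = -13.

-13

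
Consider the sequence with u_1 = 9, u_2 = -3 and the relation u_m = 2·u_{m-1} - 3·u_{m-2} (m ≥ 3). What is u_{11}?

Applying the relation repeatedly:
u_3 = -33, u_4 = -57, u_5 = -15, u_6 = 141, u_7 = 327, u_8 = 231, u_9 = -519, u_{10} = -1731, u_{11} = -1905.

-1905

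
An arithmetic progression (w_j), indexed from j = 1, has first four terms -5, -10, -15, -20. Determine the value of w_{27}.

-135

Common difference d = -5.
w_j = -5 + (j - 1)·(-5).
w_{27} = -5 + 26·(-5) = -135.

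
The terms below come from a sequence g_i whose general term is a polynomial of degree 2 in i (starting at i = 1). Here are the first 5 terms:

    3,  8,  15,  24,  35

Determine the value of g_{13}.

1st diffs: 5, 7, 9, 11.
2nd diffs: 2, 2, 2 (constant).
Newton forward-difference form: g_i = 3 + 5·C(i-1,1) + 2·C(i-1,2).
At i = 13: i-1 = 12, so g_{13} = 3 + 60 + 132 = 195.

195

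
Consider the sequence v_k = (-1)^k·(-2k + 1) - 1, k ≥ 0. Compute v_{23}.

44

(-1)^23 = -1; -2k + 1 at k=23 is -45; so v_{23} = 44.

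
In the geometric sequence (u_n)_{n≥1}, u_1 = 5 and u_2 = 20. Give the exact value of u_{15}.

Common ratio r = 4.
u_n = 5·4^(n-1).
u_{15} = 5·4^14 = 1342177280.

1342177280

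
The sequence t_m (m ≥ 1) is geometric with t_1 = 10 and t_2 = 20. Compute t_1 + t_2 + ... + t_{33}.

85899345910

Common ratio r = 2.
t_m = 10·2^(m-1).
S = 10·(2^33 - 1)/(2 - 1) = 10·(8589934592 - 1)/(1) = 85899345910.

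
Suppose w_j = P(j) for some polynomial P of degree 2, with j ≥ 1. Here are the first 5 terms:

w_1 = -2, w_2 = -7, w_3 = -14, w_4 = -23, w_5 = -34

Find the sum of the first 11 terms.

-627

1st diffs: -5, -7, -9, -11.
2nd diffs: -2, -2, -2 (constant).
Newton forward-difference form: w_j = -2 + (-5)·C(j-1,1) + (-2)·C(j-1,2).
Continuing: …, -47, -62, -79, -98, …, w_{11} = -142.
Summing j = 1..11 (11 terms) gives -627.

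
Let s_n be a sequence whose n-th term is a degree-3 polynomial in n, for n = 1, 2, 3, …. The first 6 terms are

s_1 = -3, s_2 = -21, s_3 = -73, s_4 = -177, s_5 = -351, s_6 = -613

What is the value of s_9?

1st diffs: -18, -52, -104, -174, -262.
2nd diffs: -34, -52, -70, -88.
3rd diffs: -18, -18, -18 (constant).
Newton forward-difference form: s_n = -3 + (-18)·C(n-1,1) + (-34)·C(n-1,2) + (-18)·C(n-1,3).
At n = 9: n-1 = 8, so s_9 = -3 - 144 - 952 - 1008 = -2107.

-2107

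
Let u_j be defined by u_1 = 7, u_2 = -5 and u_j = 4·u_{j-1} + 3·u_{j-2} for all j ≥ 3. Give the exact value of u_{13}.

Compute successive terms:
u_3 = 1;  u_4 = -11;  u_5 = -41;  …;  u_{10} = -91397;  u_{11} = -424607;  u_{12} = -1972619;  u_{13} = -9164297.

-9164297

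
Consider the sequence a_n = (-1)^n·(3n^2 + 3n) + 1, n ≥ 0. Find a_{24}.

1801

(-1)^24 = 1; 3n^2 + 3n at n=24 is 1800; so a_{24} = 1801.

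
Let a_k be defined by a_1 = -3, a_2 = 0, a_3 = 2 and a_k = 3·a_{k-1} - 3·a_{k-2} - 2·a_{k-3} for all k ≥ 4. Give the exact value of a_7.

36

Applying the relation repeatedly:
a_4 = 12; a_5 = 30; a_6 = 50; a_7 = 36.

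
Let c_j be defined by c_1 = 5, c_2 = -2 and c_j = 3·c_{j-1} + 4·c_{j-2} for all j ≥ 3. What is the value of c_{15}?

Iterate the recurrence:
c_3 = 14;  c_4 = 34;  c_5 = 158;  …;  c_{12} = 2516578;  c_{13} = 10066334;  c_{14} = 40265314;  c_{15} = 161061278.
(Characteristic roots are 4 and -1.)

161061278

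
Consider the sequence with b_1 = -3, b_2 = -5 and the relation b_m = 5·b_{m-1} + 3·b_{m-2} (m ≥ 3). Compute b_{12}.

b_3 = -34;  b_4 = -185;  b_5 = -1027;  b_6 = -5690;  b_7 = -31531;  b_8 = -174725;  b_9 = -968218;  b_{10} = -5365265;  b_{11} = -29730979;  b_{12} = -164750690.

-164750690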